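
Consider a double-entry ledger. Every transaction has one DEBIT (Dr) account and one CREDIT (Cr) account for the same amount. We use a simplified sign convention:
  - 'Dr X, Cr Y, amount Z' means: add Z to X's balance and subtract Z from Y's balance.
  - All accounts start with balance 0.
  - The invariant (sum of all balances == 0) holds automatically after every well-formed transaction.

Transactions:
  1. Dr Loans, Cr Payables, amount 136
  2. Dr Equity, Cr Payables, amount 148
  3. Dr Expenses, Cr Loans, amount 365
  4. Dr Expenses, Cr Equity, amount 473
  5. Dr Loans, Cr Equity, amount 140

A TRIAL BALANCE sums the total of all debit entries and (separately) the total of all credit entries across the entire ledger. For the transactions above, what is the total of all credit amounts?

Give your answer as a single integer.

Txn 1: credit+=136
Txn 2: credit+=148
Txn 3: credit+=365
Txn 4: credit+=473
Txn 5: credit+=140
Total credits = 1262

Answer: 1262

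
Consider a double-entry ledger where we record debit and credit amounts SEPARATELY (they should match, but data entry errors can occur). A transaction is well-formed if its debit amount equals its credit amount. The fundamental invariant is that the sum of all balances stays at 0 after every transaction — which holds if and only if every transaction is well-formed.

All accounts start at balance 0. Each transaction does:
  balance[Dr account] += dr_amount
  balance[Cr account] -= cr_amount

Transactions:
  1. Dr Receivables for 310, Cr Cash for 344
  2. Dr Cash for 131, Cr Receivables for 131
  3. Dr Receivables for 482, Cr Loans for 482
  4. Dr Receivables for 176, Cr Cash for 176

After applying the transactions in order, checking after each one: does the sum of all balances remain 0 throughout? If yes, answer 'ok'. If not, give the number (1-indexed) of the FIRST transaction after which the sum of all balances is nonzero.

Answer: 1

Derivation:
After txn 1: dr=310 cr=344 sum_balances=-34
After txn 2: dr=131 cr=131 sum_balances=-34
After txn 3: dr=482 cr=482 sum_balances=-34
After txn 4: dr=176 cr=176 sum_balances=-34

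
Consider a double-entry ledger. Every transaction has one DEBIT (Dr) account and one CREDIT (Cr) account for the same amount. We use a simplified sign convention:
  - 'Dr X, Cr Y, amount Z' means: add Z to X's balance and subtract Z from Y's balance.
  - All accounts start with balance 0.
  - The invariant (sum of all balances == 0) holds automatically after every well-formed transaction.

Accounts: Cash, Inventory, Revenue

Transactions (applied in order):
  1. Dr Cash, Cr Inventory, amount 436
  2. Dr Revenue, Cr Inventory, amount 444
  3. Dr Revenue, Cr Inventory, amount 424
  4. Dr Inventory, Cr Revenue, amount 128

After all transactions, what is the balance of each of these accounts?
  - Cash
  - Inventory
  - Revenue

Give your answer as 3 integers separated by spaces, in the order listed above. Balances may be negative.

Answer: 436 -1176 740

Derivation:
After txn 1 (Dr Cash, Cr Inventory, amount 436): Cash=436 Inventory=-436
After txn 2 (Dr Revenue, Cr Inventory, amount 444): Cash=436 Inventory=-880 Revenue=444
After txn 3 (Dr Revenue, Cr Inventory, amount 424): Cash=436 Inventory=-1304 Revenue=868
After txn 4 (Dr Inventory, Cr Revenue, amount 128): Cash=436 Inventory=-1176 Revenue=740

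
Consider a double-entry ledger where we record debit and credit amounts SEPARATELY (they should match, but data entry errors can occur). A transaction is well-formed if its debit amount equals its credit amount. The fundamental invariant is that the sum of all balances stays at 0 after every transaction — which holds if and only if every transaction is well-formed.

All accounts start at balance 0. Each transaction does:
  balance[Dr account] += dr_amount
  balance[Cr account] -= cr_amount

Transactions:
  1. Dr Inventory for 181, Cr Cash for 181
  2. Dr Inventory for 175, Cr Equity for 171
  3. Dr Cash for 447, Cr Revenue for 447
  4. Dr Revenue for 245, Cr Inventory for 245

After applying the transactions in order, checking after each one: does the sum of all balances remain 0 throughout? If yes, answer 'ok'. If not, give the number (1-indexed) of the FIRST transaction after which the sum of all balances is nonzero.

Answer: 2

Derivation:
After txn 1: dr=181 cr=181 sum_balances=0
After txn 2: dr=175 cr=171 sum_balances=4
After txn 3: dr=447 cr=447 sum_balances=4
After txn 4: dr=245 cr=245 sum_balances=4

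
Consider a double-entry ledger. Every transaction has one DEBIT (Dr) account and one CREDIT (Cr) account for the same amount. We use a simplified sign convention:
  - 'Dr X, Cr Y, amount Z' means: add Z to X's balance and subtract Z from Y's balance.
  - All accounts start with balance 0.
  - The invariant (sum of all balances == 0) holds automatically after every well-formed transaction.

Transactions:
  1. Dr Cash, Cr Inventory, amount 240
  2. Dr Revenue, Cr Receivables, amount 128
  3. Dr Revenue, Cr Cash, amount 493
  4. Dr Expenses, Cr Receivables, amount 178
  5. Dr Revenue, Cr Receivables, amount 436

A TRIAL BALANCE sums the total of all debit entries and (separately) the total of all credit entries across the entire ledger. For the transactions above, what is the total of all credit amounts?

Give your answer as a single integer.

Answer: 1475

Derivation:
Txn 1: credit+=240
Txn 2: credit+=128
Txn 3: credit+=493
Txn 4: credit+=178
Txn 5: credit+=436
Total credits = 1475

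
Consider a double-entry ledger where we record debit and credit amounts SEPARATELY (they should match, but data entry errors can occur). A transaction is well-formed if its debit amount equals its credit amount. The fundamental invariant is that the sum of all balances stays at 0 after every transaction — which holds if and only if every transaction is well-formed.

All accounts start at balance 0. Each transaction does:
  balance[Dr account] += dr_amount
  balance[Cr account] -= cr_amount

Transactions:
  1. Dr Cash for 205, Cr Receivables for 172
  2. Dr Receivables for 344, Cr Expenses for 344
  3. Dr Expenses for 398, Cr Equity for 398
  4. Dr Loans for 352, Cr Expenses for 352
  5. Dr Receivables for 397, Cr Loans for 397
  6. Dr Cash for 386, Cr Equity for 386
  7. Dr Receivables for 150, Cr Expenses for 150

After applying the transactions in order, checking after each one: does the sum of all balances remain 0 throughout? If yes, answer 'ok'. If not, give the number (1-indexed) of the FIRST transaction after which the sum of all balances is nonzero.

Answer: 1

Derivation:
After txn 1: dr=205 cr=172 sum_balances=33
After txn 2: dr=344 cr=344 sum_balances=33
After txn 3: dr=398 cr=398 sum_balances=33
After txn 4: dr=352 cr=352 sum_balances=33
After txn 5: dr=397 cr=397 sum_balances=33
After txn 6: dr=386 cr=386 sum_balances=33
After txn 7: dr=150 cr=150 sum_balances=33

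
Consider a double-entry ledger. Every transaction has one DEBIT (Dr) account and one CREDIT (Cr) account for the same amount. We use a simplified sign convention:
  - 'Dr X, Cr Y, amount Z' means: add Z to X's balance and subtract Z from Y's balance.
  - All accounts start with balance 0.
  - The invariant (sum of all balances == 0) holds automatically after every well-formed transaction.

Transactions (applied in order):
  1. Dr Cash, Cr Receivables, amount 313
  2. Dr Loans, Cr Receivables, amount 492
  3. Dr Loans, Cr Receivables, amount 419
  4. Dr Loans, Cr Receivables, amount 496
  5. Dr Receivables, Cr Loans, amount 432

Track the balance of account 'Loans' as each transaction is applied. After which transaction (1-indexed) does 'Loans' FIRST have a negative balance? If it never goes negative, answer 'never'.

After txn 1: Loans=0
After txn 2: Loans=492
After txn 3: Loans=911
After txn 4: Loans=1407
After txn 5: Loans=975

Answer: never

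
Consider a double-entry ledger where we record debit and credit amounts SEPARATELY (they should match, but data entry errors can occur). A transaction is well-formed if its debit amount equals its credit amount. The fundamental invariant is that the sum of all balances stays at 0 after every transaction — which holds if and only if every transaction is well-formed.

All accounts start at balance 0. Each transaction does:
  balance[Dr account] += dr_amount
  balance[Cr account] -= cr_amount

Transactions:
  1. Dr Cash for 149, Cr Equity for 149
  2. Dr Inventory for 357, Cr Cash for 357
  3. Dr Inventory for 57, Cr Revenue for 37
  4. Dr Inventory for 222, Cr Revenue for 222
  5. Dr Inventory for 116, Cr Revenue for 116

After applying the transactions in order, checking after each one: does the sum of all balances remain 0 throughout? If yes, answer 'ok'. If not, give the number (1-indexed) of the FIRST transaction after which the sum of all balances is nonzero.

After txn 1: dr=149 cr=149 sum_balances=0
After txn 2: dr=357 cr=357 sum_balances=0
After txn 3: dr=57 cr=37 sum_balances=20
After txn 4: dr=222 cr=222 sum_balances=20
After txn 5: dr=116 cr=116 sum_balances=20

Answer: 3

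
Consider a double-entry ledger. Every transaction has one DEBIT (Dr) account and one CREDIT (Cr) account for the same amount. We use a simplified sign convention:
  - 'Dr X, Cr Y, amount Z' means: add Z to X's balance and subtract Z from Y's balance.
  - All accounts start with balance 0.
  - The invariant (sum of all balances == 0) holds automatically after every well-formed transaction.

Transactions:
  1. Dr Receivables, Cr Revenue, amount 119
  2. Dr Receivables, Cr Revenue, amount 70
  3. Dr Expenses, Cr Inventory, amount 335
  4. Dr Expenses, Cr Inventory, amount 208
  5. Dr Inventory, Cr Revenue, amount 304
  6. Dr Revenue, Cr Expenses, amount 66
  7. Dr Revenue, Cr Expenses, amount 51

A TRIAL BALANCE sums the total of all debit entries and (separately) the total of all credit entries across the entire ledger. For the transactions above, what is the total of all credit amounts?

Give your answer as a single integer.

Txn 1: credit+=119
Txn 2: credit+=70
Txn 3: credit+=335
Txn 4: credit+=208
Txn 5: credit+=304
Txn 6: credit+=66
Txn 7: credit+=51
Total credits = 1153

Answer: 1153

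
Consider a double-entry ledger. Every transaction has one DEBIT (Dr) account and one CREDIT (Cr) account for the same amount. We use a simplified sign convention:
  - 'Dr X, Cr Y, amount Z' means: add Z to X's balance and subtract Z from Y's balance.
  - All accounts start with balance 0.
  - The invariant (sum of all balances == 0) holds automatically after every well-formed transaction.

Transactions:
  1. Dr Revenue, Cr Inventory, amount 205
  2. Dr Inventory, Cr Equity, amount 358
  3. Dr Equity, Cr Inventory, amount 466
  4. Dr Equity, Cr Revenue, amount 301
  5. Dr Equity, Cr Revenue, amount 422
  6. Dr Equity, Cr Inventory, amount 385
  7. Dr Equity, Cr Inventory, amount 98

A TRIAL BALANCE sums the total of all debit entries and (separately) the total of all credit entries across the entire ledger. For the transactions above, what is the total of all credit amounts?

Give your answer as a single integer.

Answer: 2235

Derivation:
Txn 1: credit+=205
Txn 2: credit+=358
Txn 3: credit+=466
Txn 4: credit+=301
Txn 5: credit+=422
Txn 6: credit+=385
Txn 7: credit+=98
Total credits = 2235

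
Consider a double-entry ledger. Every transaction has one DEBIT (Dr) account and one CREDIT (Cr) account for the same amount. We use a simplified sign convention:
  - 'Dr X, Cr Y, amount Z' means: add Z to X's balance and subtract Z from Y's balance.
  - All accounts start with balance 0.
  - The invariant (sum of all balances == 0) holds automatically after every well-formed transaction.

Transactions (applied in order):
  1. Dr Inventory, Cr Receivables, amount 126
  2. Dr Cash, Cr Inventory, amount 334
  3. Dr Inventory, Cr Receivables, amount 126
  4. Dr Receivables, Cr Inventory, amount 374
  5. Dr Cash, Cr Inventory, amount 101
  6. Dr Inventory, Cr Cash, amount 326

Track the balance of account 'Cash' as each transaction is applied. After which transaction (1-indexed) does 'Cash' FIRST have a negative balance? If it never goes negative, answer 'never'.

After txn 1: Cash=0
After txn 2: Cash=334
After txn 3: Cash=334
After txn 4: Cash=334
After txn 5: Cash=435
After txn 6: Cash=109

Answer: never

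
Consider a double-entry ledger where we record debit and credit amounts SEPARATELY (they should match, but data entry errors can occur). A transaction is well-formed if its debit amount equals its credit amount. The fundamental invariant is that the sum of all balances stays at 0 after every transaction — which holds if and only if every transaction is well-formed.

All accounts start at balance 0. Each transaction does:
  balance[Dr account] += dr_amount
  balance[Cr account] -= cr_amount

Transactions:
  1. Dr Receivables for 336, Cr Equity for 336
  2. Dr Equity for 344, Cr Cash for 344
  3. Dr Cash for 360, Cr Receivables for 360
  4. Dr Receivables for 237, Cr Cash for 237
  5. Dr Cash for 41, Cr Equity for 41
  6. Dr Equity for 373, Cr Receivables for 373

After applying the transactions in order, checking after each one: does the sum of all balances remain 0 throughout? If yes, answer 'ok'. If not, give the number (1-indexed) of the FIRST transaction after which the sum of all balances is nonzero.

After txn 1: dr=336 cr=336 sum_balances=0
After txn 2: dr=344 cr=344 sum_balances=0
After txn 3: dr=360 cr=360 sum_balances=0
After txn 4: dr=237 cr=237 sum_balances=0
After txn 5: dr=41 cr=41 sum_balances=0
After txn 6: dr=373 cr=373 sum_balances=0

Answer: ok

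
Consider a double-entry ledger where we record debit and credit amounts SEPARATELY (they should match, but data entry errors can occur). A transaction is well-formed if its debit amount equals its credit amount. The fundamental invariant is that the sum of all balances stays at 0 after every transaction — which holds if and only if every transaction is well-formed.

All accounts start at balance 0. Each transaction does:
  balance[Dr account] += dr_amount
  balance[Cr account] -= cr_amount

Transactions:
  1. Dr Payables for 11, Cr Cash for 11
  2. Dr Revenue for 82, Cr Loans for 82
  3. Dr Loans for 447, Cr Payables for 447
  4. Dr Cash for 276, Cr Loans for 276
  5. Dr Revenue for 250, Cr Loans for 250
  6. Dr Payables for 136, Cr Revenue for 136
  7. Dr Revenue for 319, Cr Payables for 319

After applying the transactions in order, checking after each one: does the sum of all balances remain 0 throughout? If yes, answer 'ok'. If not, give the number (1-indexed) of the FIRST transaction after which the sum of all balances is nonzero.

After txn 1: dr=11 cr=11 sum_balances=0
After txn 2: dr=82 cr=82 sum_balances=0
After txn 3: dr=447 cr=447 sum_balances=0
After txn 4: dr=276 cr=276 sum_balances=0
After txn 5: dr=250 cr=250 sum_balances=0
After txn 6: dr=136 cr=136 sum_balances=0
After txn 7: dr=319 cr=319 sum_balances=0

Answer: ok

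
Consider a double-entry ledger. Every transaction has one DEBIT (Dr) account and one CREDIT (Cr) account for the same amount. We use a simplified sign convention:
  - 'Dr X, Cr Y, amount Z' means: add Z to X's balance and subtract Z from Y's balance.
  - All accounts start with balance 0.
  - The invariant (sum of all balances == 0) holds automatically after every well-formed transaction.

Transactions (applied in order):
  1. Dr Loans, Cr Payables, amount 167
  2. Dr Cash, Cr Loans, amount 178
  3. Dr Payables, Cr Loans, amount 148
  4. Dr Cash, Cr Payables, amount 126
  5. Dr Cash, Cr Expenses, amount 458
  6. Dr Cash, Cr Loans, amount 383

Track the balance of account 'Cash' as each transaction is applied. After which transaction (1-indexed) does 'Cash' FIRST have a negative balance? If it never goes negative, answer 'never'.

After txn 1: Cash=0
After txn 2: Cash=178
After txn 3: Cash=178
After txn 4: Cash=304
After txn 5: Cash=762
After txn 6: Cash=1145

Answer: never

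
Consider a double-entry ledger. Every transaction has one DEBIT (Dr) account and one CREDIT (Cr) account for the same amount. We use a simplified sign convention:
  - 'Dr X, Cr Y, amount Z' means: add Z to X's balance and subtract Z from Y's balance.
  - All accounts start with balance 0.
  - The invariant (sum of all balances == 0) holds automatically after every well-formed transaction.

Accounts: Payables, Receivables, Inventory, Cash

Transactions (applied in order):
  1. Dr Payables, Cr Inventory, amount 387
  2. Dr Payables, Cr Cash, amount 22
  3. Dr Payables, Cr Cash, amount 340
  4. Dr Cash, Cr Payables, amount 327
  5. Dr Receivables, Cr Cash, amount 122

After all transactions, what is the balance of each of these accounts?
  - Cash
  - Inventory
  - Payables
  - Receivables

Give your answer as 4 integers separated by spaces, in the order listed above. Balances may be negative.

After txn 1 (Dr Payables, Cr Inventory, amount 387): Inventory=-387 Payables=387
After txn 2 (Dr Payables, Cr Cash, amount 22): Cash=-22 Inventory=-387 Payables=409
After txn 3 (Dr Payables, Cr Cash, amount 340): Cash=-362 Inventory=-387 Payables=749
After txn 4 (Dr Cash, Cr Payables, amount 327): Cash=-35 Inventory=-387 Payables=422
After txn 5 (Dr Receivables, Cr Cash, amount 122): Cash=-157 Inventory=-387 Payables=422 Receivables=122

Answer: -157 -387 422 122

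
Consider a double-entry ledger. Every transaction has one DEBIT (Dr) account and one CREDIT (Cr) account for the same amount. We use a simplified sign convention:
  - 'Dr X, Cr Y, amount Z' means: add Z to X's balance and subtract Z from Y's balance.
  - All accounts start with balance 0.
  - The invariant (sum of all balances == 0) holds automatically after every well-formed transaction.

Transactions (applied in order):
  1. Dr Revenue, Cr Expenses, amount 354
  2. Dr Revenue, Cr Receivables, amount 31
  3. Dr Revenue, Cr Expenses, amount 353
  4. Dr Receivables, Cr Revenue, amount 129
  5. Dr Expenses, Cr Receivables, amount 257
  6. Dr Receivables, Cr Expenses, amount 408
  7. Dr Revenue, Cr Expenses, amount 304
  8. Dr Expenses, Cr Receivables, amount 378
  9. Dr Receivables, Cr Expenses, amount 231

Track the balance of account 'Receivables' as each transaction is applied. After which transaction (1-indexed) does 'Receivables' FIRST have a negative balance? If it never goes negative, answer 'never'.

Answer: 2

Derivation:
After txn 1: Receivables=0
After txn 2: Receivables=-31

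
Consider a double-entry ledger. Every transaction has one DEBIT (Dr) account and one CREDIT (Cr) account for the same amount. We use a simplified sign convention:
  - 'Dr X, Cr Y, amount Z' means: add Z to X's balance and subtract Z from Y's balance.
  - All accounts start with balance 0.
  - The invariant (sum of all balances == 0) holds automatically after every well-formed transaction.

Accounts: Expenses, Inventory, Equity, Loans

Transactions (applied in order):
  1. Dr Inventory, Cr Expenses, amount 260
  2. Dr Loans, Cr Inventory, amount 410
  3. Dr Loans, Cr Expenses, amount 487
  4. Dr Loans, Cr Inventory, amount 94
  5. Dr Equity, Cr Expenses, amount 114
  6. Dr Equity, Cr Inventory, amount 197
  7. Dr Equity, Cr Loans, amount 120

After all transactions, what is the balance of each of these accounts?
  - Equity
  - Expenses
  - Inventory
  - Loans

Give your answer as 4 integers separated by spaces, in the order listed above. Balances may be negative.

Answer: 431 -861 -441 871

Derivation:
After txn 1 (Dr Inventory, Cr Expenses, amount 260): Expenses=-260 Inventory=260
After txn 2 (Dr Loans, Cr Inventory, amount 410): Expenses=-260 Inventory=-150 Loans=410
After txn 3 (Dr Loans, Cr Expenses, amount 487): Expenses=-747 Inventory=-150 Loans=897
After txn 4 (Dr Loans, Cr Inventory, amount 94): Expenses=-747 Inventory=-244 Loans=991
After txn 5 (Dr Equity, Cr Expenses, amount 114): Equity=114 Expenses=-861 Inventory=-244 Loans=991
After txn 6 (Dr Equity, Cr Inventory, amount 197): Equity=311 Expenses=-861 Inventory=-441 Loans=991
After txn 7 (Dr Equity, Cr Loans, amount 120): Equity=431 Expenses=-861 Inventory=-441 Loans=871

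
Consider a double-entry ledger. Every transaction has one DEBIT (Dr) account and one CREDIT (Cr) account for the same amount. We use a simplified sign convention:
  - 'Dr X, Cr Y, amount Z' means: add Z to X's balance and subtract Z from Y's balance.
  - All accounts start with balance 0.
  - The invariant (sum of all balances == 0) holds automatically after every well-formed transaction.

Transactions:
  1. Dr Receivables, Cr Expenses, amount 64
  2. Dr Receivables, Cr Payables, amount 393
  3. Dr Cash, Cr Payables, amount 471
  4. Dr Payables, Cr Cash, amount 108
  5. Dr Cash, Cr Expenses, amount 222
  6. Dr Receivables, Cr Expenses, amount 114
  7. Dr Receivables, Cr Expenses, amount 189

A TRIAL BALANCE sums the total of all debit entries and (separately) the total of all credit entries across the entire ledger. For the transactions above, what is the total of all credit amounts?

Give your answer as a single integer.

Answer: 1561

Derivation:
Txn 1: credit+=64
Txn 2: credit+=393
Txn 3: credit+=471
Txn 4: credit+=108
Txn 5: credit+=222
Txn 6: credit+=114
Txn 7: credit+=189
Total credits = 1561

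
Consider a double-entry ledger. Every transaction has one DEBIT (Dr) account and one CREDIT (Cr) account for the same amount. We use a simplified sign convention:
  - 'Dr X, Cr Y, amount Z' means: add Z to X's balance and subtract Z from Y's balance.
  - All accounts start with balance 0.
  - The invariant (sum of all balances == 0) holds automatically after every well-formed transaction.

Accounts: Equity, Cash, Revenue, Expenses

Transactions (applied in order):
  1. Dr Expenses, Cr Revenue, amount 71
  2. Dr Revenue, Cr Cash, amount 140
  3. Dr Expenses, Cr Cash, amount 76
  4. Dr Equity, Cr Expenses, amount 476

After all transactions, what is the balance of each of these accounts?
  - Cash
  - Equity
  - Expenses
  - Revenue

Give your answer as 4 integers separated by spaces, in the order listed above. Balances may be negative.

Answer: -216 476 -329 69

Derivation:
After txn 1 (Dr Expenses, Cr Revenue, amount 71): Expenses=71 Revenue=-71
After txn 2 (Dr Revenue, Cr Cash, amount 140): Cash=-140 Expenses=71 Revenue=69
After txn 3 (Dr Expenses, Cr Cash, amount 76): Cash=-216 Expenses=147 Revenue=69
After txn 4 (Dr Equity, Cr Expenses, amount 476): Cash=-216 Equity=476 Expenses=-329 Revenue=69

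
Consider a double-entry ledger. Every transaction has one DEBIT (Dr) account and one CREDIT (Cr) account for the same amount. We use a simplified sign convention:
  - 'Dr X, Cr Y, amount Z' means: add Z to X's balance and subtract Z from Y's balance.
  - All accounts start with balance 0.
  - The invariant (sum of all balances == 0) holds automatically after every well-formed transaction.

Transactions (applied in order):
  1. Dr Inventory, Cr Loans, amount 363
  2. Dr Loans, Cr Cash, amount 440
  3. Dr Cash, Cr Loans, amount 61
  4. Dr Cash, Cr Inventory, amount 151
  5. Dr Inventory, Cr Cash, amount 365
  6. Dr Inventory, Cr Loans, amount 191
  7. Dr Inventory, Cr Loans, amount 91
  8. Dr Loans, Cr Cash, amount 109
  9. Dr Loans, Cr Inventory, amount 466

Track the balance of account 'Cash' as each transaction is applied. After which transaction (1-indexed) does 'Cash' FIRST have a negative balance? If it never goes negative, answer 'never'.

Answer: 2

Derivation:
After txn 1: Cash=0
After txn 2: Cash=-440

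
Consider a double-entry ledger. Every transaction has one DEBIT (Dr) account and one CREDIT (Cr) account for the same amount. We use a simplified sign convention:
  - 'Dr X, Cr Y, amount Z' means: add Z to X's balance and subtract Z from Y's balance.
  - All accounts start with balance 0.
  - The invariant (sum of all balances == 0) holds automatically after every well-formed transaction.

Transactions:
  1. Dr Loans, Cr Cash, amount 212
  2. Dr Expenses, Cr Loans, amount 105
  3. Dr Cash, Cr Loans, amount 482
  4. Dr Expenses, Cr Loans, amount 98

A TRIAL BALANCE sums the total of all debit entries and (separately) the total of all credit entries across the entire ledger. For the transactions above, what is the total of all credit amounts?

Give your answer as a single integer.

Answer: 897

Derivation:
Txn 1: credit+=212
Txn 2: credit+=105
Txn 3: credit+=482
Txn 4: credit+=98
Total credits = 897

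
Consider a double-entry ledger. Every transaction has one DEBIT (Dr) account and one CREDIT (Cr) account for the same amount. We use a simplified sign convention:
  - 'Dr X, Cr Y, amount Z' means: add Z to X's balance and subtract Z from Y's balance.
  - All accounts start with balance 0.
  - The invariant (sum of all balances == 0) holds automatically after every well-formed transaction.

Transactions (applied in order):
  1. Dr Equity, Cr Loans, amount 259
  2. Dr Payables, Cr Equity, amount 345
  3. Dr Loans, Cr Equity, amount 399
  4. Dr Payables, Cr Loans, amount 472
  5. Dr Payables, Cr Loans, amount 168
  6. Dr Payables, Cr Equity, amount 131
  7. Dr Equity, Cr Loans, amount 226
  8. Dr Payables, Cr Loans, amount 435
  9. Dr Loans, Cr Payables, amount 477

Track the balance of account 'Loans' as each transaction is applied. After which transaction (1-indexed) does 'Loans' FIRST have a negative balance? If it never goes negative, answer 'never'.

Answer: 1

Derivation:
After txn 1: Loans=-259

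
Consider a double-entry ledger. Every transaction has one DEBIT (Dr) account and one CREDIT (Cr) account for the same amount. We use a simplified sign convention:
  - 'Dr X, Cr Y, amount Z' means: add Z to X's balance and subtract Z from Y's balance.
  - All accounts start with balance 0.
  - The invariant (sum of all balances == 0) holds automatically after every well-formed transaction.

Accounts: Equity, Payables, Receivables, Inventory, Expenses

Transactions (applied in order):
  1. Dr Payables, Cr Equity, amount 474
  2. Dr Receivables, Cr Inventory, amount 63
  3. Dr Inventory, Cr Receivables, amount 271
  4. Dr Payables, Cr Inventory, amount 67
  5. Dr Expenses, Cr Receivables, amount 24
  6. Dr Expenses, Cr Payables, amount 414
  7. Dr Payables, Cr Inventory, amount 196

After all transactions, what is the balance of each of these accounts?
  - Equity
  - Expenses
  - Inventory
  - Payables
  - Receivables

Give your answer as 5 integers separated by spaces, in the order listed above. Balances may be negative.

After txn 1 (Dr Payables, Cr Equity, amount 474): Equity=-474 Payables=474
After txn 2 (Dr Receivables, Cr Inventory, amount 63): Equity=-474 Inventory=-63 Payables=474 Receivables=63
After txn 3 (Dr Inventory, Cr Receivables, amount 271): Equity=-474 Inventory=208 Payables=474 Receivables=-208
After txn 4 (Dr Payables, Cr Inventory, amount 67): Equity=-474 Inventory=141 Payables=541 Receivables=-208
After txn 5 (Dr Expenses, Cr Receivables, amount 24): Equity=-474 Expenses=24 Inventory=141 Payables=541 Receivables=-232
After txn 6 (Dr Expenses, Cr Payables, amount 414): Equity=-474 Expenses=438 Inventory=141 Payables=127 Receivables=-232
After txn 7 (Dr Payables, Cr Inventory, amount 196): Equity=-474 Expenses=438 Inventory=-55 Payables=323 Receivables=-232

Answer: -474 438 -55 323 -232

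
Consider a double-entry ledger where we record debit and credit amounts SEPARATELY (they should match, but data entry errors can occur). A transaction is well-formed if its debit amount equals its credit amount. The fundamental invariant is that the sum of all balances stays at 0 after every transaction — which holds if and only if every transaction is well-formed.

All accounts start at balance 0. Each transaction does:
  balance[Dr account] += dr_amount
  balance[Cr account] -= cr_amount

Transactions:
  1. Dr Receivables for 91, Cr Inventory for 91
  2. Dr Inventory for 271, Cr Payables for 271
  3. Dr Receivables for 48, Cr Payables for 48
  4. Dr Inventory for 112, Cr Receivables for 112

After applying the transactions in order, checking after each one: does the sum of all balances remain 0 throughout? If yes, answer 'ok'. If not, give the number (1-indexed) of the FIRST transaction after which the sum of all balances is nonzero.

Answer: ok

Derivation:
After txn 1: dr=91 cr=91 sum_balances=0
After txn 2: dr=271 cr=271 sum_balances=0
After txn 3: dr=48 cr=48 sum_balances=0
After txn 4: dr=112 cr=112 sum_balances=0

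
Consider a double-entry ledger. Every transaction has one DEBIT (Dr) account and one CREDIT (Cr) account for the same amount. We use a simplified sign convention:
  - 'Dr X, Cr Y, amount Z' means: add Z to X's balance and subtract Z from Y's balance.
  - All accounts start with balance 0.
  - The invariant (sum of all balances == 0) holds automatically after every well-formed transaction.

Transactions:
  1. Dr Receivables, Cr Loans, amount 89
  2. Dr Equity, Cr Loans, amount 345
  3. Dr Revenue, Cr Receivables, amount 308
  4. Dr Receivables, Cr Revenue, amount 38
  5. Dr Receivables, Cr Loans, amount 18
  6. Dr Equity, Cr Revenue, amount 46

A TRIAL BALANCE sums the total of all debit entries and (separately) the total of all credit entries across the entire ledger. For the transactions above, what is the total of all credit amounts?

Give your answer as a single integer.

Answer: 844

Derivation:
Txn 1: credit+=89
Txn 2: credit+=345
Txn 3: credit+=308
Txn 4: credit+=38
Txn 5: credit+=18
Txn 6: credit+=46
Total credits = 844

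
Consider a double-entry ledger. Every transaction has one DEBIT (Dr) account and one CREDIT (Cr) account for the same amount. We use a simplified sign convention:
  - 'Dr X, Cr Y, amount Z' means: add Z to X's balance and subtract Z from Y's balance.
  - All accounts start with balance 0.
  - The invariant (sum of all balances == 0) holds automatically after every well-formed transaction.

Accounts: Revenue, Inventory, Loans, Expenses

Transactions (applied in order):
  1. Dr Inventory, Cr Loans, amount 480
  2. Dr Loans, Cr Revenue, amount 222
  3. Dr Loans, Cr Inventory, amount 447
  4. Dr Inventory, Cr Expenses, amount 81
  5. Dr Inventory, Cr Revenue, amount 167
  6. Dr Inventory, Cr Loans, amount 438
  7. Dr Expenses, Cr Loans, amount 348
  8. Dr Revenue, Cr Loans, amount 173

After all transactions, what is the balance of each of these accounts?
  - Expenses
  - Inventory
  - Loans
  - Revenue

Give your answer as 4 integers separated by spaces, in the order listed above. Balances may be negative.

After txn 1 (Dr Inventory, Cr Loans, amount 480): Inventory=480 Loans=-480
After txn 2 (Dr Loans, Cr Revenue, amount 222): Inventory=480 Loans=-258 Revenue=-222
After txn 3 (Dr Loans, Cr Inventory, amount 447): Inventory=33 Loans=189 Revenue=-222
After txn 4 (Dr Inventory, Cr Expenses, amount 81): Expenses=-81 Inventory=114 Loans=189 Revenue=-222
After txn 5 (Dr Inventory, Cr Revenue, amount 167): Expenses=-81 Inventory=281 Loans=189 Revenue=-389
After txn 6 (Dr Inventory, Cr Loans, amount 438): Expenses=-81 Inventory=719 Loans=-249 Revenue=-389
After txn 7 (Dr Expenses, Cr Loans, amount 348): Expenses=267 Inventory=719 Loans=-597 Revenue=-389
After txn 8 (Dr Revenue, Cr Loans, amount 173): Expenses=267 Inventory=719 Loans=-770 Revenue=-216

Answer: 267 719 -770 -216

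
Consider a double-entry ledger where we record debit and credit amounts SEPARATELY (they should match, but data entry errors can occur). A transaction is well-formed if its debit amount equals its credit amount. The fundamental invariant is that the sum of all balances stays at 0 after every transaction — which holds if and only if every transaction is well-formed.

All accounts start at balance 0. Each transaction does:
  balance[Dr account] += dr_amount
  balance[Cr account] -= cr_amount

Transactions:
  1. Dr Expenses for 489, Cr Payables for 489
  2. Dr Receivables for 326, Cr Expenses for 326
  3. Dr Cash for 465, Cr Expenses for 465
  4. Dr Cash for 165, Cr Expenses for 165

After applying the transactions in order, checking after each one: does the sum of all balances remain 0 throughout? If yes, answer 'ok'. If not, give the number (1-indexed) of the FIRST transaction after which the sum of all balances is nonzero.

After txn 1: dr=489 cr=489 sum_balances=0
After txn 2: dr=326 cr=326 sum_balances=0
After txn 3: dr=465 cr=465 sum_balances=0
After txn 4: dr=165 cr=165 sum_balances=0

Answer: ok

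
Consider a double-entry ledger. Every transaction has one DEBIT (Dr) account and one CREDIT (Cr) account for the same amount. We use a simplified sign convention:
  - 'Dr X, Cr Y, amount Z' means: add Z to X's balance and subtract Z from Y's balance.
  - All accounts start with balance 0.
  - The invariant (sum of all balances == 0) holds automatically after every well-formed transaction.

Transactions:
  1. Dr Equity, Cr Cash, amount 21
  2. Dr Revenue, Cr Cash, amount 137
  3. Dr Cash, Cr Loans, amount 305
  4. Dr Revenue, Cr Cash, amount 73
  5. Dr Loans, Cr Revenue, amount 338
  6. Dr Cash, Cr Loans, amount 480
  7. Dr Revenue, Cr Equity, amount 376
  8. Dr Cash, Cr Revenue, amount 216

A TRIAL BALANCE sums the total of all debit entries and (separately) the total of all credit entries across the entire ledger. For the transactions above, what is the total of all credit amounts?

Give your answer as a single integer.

Answer: 1946

Derivation:
Txn 1: credit+=21
Txn 2: credit+=137
Txn 3: credit+=305
Txn 4: credit+=73
Txn 5: credit+=338
Txn 6: credit+=480
Txn 7: credit+=376
Txn 8: credit+=216
Total credits = 1946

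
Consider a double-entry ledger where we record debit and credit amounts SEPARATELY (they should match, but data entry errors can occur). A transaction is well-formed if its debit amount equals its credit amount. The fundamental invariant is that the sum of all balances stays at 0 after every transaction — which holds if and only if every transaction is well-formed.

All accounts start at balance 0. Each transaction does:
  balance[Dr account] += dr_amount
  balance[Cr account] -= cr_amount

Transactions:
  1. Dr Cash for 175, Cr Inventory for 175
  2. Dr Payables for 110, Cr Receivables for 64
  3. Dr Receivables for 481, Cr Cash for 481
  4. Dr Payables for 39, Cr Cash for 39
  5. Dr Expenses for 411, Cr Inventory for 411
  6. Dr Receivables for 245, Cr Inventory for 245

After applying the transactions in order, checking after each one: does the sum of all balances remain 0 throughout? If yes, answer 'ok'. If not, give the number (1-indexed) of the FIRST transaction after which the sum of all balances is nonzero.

After txn 1: dr=175 cr=175 sum_balances=0
After txn 2: dr=110 cr=64 sum_balances=46
After txn 3: dr=481 cr=481 sum_balances=46
After txn 4: dr=39 cr=39 sum_balances=46
After txn 5: dr=411 cr=411 sum_balances=46
After txn 6: dr=245 cr=245 sum_balances=46

Answer: 2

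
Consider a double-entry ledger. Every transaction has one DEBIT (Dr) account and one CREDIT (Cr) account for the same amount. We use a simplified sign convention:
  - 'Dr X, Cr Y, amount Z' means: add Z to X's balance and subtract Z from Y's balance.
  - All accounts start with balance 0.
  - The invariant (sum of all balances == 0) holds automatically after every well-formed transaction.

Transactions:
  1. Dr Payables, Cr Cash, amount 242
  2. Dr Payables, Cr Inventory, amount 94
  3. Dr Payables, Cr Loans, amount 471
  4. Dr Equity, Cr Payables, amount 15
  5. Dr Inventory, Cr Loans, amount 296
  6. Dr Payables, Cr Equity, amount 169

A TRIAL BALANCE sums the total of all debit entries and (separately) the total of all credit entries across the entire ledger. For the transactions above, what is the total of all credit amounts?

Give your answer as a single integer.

Txn 1: credit+=242
Txn 2: credit+=94
Txn 3: credit+=471
Txn 4: credit+=15
Txn 5: credit+=296
Txn 6: credit+=169
Total credits = 1287

Answer: 1287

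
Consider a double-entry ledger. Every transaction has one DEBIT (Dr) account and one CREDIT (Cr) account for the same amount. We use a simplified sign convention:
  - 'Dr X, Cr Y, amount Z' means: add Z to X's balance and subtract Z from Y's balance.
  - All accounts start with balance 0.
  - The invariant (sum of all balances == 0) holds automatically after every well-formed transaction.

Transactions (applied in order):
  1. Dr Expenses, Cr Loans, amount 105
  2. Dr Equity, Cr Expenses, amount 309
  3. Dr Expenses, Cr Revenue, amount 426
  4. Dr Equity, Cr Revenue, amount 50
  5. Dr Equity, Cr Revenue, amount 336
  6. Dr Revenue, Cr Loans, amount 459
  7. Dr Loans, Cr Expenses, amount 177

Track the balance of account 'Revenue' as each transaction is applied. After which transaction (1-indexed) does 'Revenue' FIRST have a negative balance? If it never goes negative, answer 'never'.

After txn 1: Revenue=0
After txn 2: Revenue=0
After txn 3: Revenue=-426

Answer: 3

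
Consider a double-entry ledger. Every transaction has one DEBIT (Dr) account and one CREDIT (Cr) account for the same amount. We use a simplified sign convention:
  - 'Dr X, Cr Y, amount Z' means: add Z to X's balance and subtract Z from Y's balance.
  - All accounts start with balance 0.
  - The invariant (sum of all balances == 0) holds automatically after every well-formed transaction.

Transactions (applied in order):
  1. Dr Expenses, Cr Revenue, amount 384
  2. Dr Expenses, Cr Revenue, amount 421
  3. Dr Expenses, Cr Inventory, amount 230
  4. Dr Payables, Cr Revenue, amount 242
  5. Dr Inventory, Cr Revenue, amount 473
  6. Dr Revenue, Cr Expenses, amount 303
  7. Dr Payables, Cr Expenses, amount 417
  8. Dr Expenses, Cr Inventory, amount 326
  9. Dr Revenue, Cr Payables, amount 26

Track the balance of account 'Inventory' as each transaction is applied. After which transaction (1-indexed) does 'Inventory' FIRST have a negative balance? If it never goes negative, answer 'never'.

Answer: 3

Derivation:
After txn 1: Inventory=0
After txn 2: Inventory=0
After txn 3: Inventory=-230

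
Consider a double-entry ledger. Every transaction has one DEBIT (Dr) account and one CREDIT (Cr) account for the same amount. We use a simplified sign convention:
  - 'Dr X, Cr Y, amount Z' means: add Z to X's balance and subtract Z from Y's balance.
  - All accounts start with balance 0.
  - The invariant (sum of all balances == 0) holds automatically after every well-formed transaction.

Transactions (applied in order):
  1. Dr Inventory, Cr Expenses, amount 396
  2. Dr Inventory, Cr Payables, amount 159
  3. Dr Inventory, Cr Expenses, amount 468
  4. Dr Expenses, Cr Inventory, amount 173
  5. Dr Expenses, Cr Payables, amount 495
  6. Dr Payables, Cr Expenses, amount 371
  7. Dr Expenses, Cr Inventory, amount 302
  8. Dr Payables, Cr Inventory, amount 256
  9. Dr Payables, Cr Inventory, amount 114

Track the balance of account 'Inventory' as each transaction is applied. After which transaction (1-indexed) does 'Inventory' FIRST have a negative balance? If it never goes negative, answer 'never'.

After txn 1: Inventory=396
After txn 2: Inventory=555
After txn 3: Inventory=1023
After txn 4: Inventory=850
After txn 5: Inventory=850
After txn 6: Inventory=850
After txn 7: Inventory=548
After txn 8: Inventory=292
After txn 9: Inventory=178

Answer: never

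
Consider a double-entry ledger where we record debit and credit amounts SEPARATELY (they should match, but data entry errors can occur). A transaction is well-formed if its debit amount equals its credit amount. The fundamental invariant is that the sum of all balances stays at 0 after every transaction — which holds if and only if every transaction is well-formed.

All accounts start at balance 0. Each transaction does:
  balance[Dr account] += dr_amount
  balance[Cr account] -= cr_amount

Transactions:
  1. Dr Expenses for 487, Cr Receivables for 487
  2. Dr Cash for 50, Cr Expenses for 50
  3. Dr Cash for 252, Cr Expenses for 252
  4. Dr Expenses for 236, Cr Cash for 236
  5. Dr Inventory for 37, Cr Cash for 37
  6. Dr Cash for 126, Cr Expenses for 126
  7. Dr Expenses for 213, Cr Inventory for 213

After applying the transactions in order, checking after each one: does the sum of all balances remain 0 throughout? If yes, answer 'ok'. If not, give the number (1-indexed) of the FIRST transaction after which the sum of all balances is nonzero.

Answer: ok

Derivation:
After txn 1: dr=487 cr=487 sum_balances=0
After txn 2: dr=50 cr=50 sum_balances=0
After txn 3: dr=252 cr=252 sum_balances=0
After txn 4: dr=236 cr=236 sum_balances=0
After txn 5: dr=37 cr=37 sum_balances=0
After txn 6: dr=126 cr=126 sum_balances=0
After txn 7: dr=213 cr=213 sum_balances=0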